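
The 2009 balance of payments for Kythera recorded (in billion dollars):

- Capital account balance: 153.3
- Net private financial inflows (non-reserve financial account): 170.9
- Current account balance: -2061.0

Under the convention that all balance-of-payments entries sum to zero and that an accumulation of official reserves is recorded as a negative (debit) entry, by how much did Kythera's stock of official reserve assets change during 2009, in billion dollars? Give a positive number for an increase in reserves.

-1736.8

Official reserve transactions balance = -((-2061.0) + 153.3 + 170.9) = 1736.8
An accumulation of reserves is recorded as a debit (negative entry), so the change in the stock of reserves is the negative of that balance.
Change in official reserves = -(1736.8) = -1736.8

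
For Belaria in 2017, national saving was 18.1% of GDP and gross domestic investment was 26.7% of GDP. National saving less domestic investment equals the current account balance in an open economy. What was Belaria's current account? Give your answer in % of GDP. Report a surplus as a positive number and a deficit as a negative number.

-8.6

S - I = CA (net lending to the rest of the world).
CA = S - I = 18.1 - 26.7 = -8.6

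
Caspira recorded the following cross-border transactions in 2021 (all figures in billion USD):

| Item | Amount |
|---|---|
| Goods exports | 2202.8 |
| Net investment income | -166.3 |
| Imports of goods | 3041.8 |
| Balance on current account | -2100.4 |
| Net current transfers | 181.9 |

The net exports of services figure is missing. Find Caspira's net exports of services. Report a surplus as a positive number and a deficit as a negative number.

Current account = goods balance + services balance + net primary income + net secondary income
Sum of the known components = -823.4
Net exports of services = CA - (known components) = -2100.4 - (-823.4) = -1277.0

-1277.0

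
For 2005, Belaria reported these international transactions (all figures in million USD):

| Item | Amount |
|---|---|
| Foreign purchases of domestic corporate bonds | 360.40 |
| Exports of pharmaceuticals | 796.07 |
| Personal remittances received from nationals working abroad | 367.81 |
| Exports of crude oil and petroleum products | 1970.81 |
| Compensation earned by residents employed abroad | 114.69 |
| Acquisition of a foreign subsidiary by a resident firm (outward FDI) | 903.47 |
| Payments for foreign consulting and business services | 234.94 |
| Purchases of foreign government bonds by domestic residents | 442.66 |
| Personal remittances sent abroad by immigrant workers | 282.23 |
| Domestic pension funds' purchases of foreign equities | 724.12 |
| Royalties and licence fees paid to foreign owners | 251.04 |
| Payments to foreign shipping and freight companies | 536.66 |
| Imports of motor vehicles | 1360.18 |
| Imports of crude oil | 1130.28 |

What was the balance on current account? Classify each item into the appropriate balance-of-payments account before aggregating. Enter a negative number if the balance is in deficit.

-545.95

Goods: 1970.81 + 796.07 - 1360.18 - 1130.28 = 276.42
Services: -536.66 - 251.04 - 234.94 = -1022.64
Primary income: 114.69
Secondary income: 367.81 - 282.23 = 85.58
Current account = 276.42 + (-1022.64) + 114.69 + 85.58 = -545.95
(Excluded from the current account — financial account: foreign purchases of domestic corporate bonds 360.40, acquisition of a foreign subsidiary by a resident firm (outward FDI) 903.47, purchases of foreign government bonds by domestic residents 442.66, domestic pension funds' purchases of foreign equities 724.12.)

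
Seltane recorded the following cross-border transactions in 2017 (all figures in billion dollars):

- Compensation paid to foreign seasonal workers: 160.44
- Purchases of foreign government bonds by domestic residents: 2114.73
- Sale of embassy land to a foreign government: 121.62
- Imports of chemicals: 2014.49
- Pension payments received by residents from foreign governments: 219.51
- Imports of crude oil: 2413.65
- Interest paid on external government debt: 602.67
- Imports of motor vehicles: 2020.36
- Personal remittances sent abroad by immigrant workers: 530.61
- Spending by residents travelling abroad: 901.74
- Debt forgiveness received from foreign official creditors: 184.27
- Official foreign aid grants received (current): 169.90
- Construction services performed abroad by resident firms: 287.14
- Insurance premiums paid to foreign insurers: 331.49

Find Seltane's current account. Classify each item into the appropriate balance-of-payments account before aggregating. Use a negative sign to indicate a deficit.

Goods: -2014.49 - 2413.65 - 2020.36 = -6448.50
Services: -331.49 + 287.14 - 901.74 = -946.09
Primary income: -160.44 - 602.67 = -763.11
Secondary income: -530.61 + 219.51 + 169.90 = -141.20
Current account = (-6448.50) + (-946.09) + (-763.11) + (-141.20) = -8298.90
(Excluded from the current account — financial account: purchases of foreign government bonds by domestic residents 2114.73; capital account: sale of embassy land to a foreign government 121.62, debt forgiveness received from foreign official creditors 184.27.)

-8298.90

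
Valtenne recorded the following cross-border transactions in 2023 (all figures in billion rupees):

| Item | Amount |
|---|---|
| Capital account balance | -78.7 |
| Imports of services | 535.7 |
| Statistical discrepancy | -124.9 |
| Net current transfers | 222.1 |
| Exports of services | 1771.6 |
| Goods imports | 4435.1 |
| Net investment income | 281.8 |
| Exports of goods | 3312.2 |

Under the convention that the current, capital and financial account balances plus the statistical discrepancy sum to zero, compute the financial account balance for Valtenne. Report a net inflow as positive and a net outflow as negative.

Goods balance = 3312.2 - 4435.1 = -1122.9
Services balance = 1771.6 - 535.7 = 1235.9
Trade balance (goods + services) = -1122.9 + 1235.9 = 113.0
Net primary income = 281.8
Net secondary income = 222.1
Current account = 113.0 + 281.8 + 222.1 = 616.9
Financial account = -(616.9 + (-78.7) + (-124.9)) = -413.3

-413.3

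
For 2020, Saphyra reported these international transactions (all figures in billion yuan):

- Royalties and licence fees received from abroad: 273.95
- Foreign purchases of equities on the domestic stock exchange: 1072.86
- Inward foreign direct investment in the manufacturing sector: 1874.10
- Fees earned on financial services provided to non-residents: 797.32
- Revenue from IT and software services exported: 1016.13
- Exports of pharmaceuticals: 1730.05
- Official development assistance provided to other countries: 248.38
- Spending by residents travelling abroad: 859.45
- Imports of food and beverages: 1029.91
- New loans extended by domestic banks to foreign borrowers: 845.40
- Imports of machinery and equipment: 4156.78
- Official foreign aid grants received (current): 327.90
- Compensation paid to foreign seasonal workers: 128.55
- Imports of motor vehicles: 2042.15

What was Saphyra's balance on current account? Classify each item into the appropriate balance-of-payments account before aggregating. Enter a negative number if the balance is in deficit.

Goods: -2042.15 - 1029.91 + 1730.05 - 4156.78 = -5498.79
Services: -859.45 + 797.32 + 273.95 + 1016.13 = 1227.95
Primary income: -128.55
Secondary income: -248.38 + 327.90 = 79.52
Current account = (-5498.79) + 1227.95 + (-128.55) + 79.52 = -4319.87
(Excluded from the current account — financial account: foreign purchases of equities on the domestic stock exchange 1072.86, inward foreign direct investment in the manufacturing sector 1874.10, new loans extended by domestic banks to foreign borrowers 845.40.)

-4319.87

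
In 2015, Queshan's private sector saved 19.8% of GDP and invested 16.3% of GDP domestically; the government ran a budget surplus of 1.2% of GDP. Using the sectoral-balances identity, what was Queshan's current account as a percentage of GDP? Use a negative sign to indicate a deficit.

4.7

By the sectoral-balances identity, CA = (S_private - I) + (T - G).
Private balance = 19.8 - 16.3 = 3.5
Government balance (T - G) = 1.2
CA = 3.5 + 1.2 = 4.7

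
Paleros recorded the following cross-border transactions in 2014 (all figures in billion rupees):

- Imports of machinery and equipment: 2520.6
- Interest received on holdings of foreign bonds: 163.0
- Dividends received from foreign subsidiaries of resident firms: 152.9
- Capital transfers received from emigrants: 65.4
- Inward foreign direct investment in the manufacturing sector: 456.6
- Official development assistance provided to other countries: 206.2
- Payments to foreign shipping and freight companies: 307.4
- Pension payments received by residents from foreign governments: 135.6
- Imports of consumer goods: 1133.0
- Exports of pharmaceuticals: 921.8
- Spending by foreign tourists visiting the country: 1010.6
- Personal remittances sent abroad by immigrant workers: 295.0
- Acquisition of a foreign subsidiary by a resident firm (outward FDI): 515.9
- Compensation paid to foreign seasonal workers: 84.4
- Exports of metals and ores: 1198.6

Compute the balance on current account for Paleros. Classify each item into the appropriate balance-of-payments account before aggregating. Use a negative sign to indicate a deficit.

-964.1

Goods: -1133.0 - 2520.6 + 921.8 + 1198.6 = -1533.2
Services: 1010.6 - 307.4 = 703.2
Primary income: -84.4 + 163.0 + 152.9 = 231.5
Secondary income: 135.6 - 295.0 - 206.2 = -365.6
Current account = (-1533.2) + 703.2 + 231.5 + (-365.6) = -964.1
(Excluded from the current account — capital account: capital transfers received from emigrants 65.4; financial account: inward foreign direct investment in the manufacturing sector 456.6, acquisition of a foreign subsidiary by a resident firm (outward FDI) 515.9.)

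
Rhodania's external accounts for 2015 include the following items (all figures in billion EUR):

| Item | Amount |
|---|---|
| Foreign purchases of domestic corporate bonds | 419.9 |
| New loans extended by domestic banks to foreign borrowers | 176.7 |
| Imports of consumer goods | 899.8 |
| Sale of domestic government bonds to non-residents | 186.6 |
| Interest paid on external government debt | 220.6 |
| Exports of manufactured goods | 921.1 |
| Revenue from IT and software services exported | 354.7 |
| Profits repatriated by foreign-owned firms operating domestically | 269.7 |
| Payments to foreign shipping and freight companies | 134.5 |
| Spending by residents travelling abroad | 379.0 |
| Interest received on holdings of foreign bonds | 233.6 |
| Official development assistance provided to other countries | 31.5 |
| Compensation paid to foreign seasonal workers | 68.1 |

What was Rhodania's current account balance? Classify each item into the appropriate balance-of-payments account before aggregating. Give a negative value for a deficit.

-493.8

Goods: 921.1 - 899.8 = 21.3
Services: 354.7 - 134.5 - 379.0 = -158.8
Primary income: -220.6 + 233.6 - 269.7 - 68.1 = -324.8
Secondary income: -31.5
Current account = 21.3 + (-158.8) + (-324.8) + (-31.5) = -493.8
(Excluded from the current account — financial account: foreign purchases of domestic corporate bonds 419.9, new loans extended by domestic banks to foreign borrowers 176.7, sale of domestic government bonds to non-residents 186.6.)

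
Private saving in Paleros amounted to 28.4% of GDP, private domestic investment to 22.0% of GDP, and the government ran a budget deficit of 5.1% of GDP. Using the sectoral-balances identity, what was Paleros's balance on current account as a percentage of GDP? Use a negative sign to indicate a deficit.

1.3

By the sectoral-balances identity, CA = (S_private - I) + (T - G).
Private balance = 28.4 - 22.0 = 6.4
Government balance (T - G) = -5.1
CA = 6.4 + (-5.1) = 1.3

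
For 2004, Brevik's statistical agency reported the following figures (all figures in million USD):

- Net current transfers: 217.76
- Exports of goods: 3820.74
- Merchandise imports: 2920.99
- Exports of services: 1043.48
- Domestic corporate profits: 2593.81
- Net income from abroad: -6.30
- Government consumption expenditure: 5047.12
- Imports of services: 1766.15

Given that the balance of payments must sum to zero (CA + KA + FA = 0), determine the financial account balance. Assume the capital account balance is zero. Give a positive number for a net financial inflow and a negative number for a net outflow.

-388.54

Goods balance = 3820.74 - 2920.99 = 899.75
Services balance = 1043.48 - 1766.15 = -722.67
Trade balance (goods + services) = 899.75 + (-722.67) = 177.08
Net primary income = -6.30
Net secondary income = 217.76
Current account = 177.08 + (-6.30) + 217.76 = 388.54
Financial account = -(388.54) = -388.54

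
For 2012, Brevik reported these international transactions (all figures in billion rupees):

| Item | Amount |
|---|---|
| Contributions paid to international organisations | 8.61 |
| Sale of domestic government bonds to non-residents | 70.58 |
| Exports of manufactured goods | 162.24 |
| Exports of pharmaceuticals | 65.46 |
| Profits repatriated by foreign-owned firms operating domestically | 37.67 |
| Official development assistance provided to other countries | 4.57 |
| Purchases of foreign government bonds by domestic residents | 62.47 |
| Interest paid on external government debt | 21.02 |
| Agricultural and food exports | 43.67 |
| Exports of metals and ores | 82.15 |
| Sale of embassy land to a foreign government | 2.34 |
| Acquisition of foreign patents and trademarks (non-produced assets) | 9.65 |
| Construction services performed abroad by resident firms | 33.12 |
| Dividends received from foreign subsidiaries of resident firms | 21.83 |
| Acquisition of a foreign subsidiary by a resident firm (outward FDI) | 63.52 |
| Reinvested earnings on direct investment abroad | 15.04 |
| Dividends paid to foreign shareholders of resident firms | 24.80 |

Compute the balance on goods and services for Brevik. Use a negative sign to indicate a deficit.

386.64

Goods: 162.24 + 65.46 + 82.15 + 43.67 = 353.52
Services: 33.12
Trade balance = 353.52 + 33.12 = 386.64
(Excluded from the trade balance — secondary income: contributions paid to international organisations 8.61, official development assistance provided to other countries 4.57; financial account: sale of domestic government bonds to non-residents 70.58, purchases of foreign government bonds by domestic residents 62.47, acquisition of a foreign subsidiary by a resident firm (outward FDI) 63.52; primary income: profits repatriated by foreign-owned firms operating domestically 37.67, interest paid on external government debt 21.02, dividends received from foreign subsidiaries of resident firms 21.83, reinvested earnings on direct investment abroad 15.04, dividends paid to foreign shareholders of resident firms 24.80; capital account: sale of embassy land to a foreign government 2.34, acquisition of foreign patents and trademarks (non-produced assets) 9.65.)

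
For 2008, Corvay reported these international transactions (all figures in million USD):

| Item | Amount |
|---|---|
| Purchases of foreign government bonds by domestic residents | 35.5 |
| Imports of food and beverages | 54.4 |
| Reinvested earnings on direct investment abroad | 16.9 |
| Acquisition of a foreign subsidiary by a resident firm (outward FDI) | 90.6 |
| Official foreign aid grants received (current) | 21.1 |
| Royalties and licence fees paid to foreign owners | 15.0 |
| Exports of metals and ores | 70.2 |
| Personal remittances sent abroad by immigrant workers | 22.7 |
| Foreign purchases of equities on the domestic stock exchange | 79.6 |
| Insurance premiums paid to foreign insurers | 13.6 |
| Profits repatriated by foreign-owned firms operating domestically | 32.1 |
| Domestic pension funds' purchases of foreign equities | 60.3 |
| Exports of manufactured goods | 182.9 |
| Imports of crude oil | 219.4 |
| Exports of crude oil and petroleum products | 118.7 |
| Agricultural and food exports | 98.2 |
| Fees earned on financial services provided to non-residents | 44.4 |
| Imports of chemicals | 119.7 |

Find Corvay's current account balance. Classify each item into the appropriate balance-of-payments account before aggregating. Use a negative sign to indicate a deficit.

Goods: -219.4 + 98.2 + 118.7 - 54.4 + 70.2 - 119.7 + 182.9 = 76.5
Services: -15.0 + 44.4 - 13.6 = 15.8
Primary income: 16.9 - 32.1 = -15.2
Secondary income: -22.7 + 21.1 = -1.6
Current account = 76.5 + 15.8 + (-15.2) + (-1.6) = 75.5
(Excluded from the current account — financial account: purchases of foreign government bonds by domestic residents 35.5, acquisition of a foreign subsidiary by a resident firm (outward FDI) 90.6, foreign purchases of equities on the domestic stock exchange 79.6, domestic pension funds' purchases of foreign equities 60.3.)

75.5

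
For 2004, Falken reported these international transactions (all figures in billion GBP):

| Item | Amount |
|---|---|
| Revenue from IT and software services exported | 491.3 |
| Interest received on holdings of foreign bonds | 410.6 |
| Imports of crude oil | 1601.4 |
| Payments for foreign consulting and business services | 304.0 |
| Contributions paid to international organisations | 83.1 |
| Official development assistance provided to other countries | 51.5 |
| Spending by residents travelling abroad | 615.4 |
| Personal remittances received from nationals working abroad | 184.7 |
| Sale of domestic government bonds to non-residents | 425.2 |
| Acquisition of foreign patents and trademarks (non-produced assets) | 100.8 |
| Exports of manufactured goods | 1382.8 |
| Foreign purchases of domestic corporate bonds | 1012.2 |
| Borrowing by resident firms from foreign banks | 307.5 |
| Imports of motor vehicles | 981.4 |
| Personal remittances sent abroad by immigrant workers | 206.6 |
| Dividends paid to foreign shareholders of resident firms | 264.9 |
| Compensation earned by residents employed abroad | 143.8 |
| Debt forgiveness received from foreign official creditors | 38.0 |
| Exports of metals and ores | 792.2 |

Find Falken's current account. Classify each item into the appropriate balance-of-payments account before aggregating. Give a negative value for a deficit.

-702.9

Goods: -1601.4 - 981.4 + 792.2 + 1382.8 = -407.8
Services: -304.0 + 491.3 - 615.4 = -428.1
Primary income: -264.9 + 143.8 + 410.6 = 289.5
Secondary income: -51.5 + 184.7 - 206.6 - 83.1 = -156.5
Current account = (-407.8) + (-428.1) + 289.5 + (-156.5) = -702.9
(Excluded from the current account — financial account: sale of domestic government bonds to non-residents 425.2, foreign purchases of domestic corporate bonds 1012.2, borrowing by resident firms from foreign banks 307.5; capital account: acquisition of foreign patents and trademarks (non-produced assets) 100.8, debt forgiveness received from foreign official creditors 38.0.)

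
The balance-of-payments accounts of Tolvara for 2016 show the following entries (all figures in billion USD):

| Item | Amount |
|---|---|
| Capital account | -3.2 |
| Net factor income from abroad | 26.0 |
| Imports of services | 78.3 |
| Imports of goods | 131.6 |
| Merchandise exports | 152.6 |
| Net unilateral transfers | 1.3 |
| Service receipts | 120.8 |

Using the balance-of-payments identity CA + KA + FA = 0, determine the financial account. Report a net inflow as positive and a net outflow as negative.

Goods balance = 152.6 - 131.6 = 21.0
Services balance = 120.8 - 78.3 = 42.5
Trade balance (goods + services) = 21.0 + 42.5 = 63.5
Net primary income = 26.0
Net secondary income = 1.3
Current account = 63.5 + 26.0 + 1.3 = 90.8
Financial account = -(90.8 + (-3.2)) = -87.6

-87.6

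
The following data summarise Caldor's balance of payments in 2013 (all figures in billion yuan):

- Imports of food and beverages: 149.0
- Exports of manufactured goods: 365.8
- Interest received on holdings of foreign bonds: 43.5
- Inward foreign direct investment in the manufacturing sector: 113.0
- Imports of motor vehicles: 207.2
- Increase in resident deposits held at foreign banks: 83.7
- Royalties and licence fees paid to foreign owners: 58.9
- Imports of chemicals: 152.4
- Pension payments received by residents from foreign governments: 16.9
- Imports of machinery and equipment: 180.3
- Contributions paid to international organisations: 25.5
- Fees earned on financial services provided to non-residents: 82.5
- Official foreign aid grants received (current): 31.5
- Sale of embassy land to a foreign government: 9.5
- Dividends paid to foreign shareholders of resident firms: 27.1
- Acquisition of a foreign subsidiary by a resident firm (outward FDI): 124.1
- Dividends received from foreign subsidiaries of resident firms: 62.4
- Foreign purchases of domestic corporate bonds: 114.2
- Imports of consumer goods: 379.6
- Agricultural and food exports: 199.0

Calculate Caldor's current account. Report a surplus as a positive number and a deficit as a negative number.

Goods: -207.2 - 180.3 - 152.4 - 149.0 + 365.8 - 379.6 + 199.0 = -503.7
Services: -58.9 + 82.5 = 23.6
Primary income: 62.4 + 43.5 - 27.1 = 78.8
Secondary income: 16.9 + 31.5 - 25.5 = 22.9
Current account = (-503.7) + 23.6 + 78.8 + 22.9 = -378.4
(Excluded from the current account — financial account: inward foreign direct investment in the manufacturing sector 113.0, increase in resident deposits held at foreign banks 83.7, acquisition of a foreign subsidiary by a resident firm (outward FDI) 124.1, foreign purchases of domestic corporate bonds 114.2; capital account: sale of embassy land to a foreign government 9.5.)

-378.4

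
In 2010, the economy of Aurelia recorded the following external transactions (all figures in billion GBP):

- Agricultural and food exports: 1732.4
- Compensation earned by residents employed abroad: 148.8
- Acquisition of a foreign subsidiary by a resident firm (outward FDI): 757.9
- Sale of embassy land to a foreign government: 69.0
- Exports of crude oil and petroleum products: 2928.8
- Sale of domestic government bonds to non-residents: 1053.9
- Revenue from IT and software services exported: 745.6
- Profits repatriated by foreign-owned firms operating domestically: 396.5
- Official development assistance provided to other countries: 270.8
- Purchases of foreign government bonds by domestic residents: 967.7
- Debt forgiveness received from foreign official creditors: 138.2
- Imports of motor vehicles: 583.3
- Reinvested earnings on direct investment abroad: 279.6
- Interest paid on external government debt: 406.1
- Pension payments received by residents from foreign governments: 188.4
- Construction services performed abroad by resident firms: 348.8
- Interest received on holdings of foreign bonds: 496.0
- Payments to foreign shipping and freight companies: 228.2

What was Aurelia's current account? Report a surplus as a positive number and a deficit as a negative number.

4983.5

Goods: 2928.8 + 1732.4 - 583.3 = 4077.9
Services: -228.2 + 745.6 + 348.8 = 866.2
Primary income: -406.1 + 496.0 + 148.8 + 279.6 - 396.5 = 121.8
Secondary income: 188.4 - 270.8 = -82.4
Current account = 4077.9 + 866.2 + 121.8 + (-82.4) = 4983.5
(Excluded from the current account — financial account: acquisition of a foreign subsidiary by a resident firm (outward FDI) 757.9, sale of domestic government bonds to non-residents 1053.9, purchases of foreign government bonds by domestic residents 967.7; capital account: sale of embassy land to a foreign government 69.0, debt forgiveness received from foreign official creditors 138.2.)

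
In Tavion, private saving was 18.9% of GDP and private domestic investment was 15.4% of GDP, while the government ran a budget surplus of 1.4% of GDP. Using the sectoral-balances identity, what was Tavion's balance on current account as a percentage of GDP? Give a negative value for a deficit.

4.9

By the sectoral-balances identity, CA = (S_private - I) + (T - G).
Private balance = 18.9 - 15.4 = 3.5
Government balance (T - G) = 1.4
CA = 3.5 + 1.4 = 4.9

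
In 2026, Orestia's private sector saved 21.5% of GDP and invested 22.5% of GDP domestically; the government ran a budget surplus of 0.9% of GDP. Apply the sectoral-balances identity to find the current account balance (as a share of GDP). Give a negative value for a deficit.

By the sectoral-balances identity, CA = (S_private - I) + (T - G).
Private balance = 21.5 - 22.5 = -1.0
Government balance (T - G) = 0.9
CA = -1.0 + 0.9 = -0.1

-0.1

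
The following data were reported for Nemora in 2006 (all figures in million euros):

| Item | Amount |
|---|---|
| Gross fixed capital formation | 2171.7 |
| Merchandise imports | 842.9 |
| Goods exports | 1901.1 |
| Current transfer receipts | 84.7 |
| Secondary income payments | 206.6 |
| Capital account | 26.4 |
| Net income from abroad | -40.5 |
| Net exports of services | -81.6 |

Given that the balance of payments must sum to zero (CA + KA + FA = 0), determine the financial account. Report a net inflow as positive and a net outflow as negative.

-840.6

Goods balance = 1901.1 - 842.9 = 1058.2
Services balance = -81.6
Trade balance (goods + services) = 1058.2 + (-81.6) = 976.6
Net primary income = -40.5
Net secondary income = 84.7 - 206.6 = -121.9
Current account = 976.6 + (-40.5) + (-121.9) = 814.2
Financial account = -(814.2 + 26.4) = -840.6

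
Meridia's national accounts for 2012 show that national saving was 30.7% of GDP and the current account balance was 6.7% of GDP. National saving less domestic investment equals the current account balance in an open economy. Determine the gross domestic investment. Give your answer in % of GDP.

S - I = CA (net lending to the rest of the world).
I = S - CA = 30.7 - 6.7 = 24.0

24.0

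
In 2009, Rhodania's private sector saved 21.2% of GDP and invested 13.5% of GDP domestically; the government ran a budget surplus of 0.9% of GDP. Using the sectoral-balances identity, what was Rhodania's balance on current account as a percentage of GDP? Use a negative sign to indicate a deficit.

By the sectoral-balances identity, CA = (S_private - I) + (T - G).
Private balance = 21.2 - 13.5 = 7.7
Government balance (T - G) = 0.9
CA = 7.7 + 0.9 = 8.6

8.6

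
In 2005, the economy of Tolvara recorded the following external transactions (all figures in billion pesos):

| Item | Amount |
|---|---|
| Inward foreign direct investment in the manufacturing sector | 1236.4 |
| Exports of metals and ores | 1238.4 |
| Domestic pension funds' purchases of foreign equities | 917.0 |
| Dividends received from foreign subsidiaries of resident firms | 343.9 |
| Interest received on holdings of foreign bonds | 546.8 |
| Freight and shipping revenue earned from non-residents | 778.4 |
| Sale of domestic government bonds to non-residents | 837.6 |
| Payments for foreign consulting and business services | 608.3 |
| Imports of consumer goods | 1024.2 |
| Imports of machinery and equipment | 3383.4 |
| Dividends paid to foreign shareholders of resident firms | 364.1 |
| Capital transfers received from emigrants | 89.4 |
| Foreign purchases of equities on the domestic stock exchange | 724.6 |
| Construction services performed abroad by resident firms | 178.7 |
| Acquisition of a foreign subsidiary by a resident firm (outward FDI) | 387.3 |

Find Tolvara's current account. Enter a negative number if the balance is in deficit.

Goods: -1024.2 - 3383.4 + 1238.4 = -3169.2
Services: 778.4 + 178.7 - 608.3 = 348.8
Primary income: -364.1 + 546.8 + 343.9 = 526.6
Current account = (-3169.2) + 348.8 + 526.6 = -2293.8
(Excluded from the current account — financial account: inward foreign direct investment in the manufacturing sector 1236.4, domestic pension funds' purchases of foreign equities 917.0, sale of domestic government bonds to non-residents 837.6, foreign purchases of equities on the domestic stock exchange 724.6, acquisition of a foreign subsidiary by a resident firm (outward FDI) 387.3; capital account: capital transfers received from emigrants 89.4.)

-2293.8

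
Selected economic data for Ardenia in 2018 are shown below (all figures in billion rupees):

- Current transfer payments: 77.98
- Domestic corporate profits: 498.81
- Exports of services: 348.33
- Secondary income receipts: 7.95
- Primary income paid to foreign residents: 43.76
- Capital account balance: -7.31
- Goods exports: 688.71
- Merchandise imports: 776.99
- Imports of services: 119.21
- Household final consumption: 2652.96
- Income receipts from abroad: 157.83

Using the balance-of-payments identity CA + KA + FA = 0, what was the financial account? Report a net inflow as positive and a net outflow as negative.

-177.57

Goods balance = 688.71 - 776.99 = -88.28
Services balance = 348.33 - 119.21 = 229.12
Trade balance (goods + services) = -88.28 + 229.12 = 140.84
Net primary income = 157.83 - 43.76 = 114.07
Net secondary income = 7.95 - 77.98 = -70.03
Current account = 140.84 + 114.07 + (-70.03) = 184.88
Financial account = -(184.88 + (-7.31)) = -177.57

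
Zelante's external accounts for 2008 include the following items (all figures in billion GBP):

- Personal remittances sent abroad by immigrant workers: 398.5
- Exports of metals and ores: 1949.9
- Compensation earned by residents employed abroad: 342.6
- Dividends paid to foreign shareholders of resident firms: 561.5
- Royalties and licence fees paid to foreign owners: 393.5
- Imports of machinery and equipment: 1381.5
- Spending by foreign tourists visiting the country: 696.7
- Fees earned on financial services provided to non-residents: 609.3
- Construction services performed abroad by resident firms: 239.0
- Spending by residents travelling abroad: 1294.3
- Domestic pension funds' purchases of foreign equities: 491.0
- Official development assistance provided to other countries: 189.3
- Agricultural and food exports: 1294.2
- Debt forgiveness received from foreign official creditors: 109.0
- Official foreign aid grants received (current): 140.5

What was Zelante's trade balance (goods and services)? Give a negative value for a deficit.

1719.8

Goods: 1949.9 + 1294.2 - 1381.5 = 1862.6
Services: 239.0 - 1294.3 + 696.7 - 393.5 + 609.3 = -142.8
Trade balance = 1862.6 + (-142.8) = 1719.8
(Excluded from the trade balance — secondary income: personal remittances sent abroad by immigrant workers 398.5, official development assistance provided to other countries 189.3, official foreign aid grants received (current) 140.5; primary income: compensation earned by residents employed abroad 342.6, dividends paid to foreign shareholders of resident firms 561.5; financial account: domestic pension funds' purchases of foreign equities 491.0; capital account: debt forgiveness received from foreign official creditors 109.0.)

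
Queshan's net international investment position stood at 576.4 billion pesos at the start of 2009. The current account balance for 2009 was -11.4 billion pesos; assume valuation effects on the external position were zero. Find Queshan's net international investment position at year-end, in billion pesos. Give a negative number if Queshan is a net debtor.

With no valuation effects, change in NIIP = current account = -11.4
End-of-year NIIP = 576.4 + (-11.4) = 565.0

565.0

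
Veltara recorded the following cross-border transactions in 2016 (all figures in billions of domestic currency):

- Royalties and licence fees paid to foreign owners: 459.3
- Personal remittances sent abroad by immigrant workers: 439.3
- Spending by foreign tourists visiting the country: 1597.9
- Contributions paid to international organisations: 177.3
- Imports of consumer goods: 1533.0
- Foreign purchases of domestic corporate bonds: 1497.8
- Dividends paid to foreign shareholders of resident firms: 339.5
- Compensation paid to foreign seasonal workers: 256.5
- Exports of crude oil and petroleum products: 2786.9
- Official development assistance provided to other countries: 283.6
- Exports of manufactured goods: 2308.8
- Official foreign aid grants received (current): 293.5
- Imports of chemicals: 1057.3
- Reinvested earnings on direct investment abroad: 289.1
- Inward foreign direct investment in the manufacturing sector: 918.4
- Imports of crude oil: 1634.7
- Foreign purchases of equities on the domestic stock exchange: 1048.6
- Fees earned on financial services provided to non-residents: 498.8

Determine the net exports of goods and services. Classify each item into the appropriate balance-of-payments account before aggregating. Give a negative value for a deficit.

Goods: -1634.7 + 2308.8 - 1533.0 - 1057.3 + 2786.9 = 870.7
Services: 1597.9 + 498.8 - 459.3 = 1637.4
Trade balance = 870.7 + 1637.4 = 2508.1
(Excluded from the trade balance — secondary income: personal remittances sent abroad by immigrant workers 439.3, contributions paid to international organisations 177.3, official development assistance provided to other countries 283.6, official foreign aid grants received (current) 293.5; financial account: foreign purchases of domestic corporate bonds 1497.8, inward foreign direct investment in the manufacturing sector 918.4, foreign purchases of equities on the domestic stock exchange 1048.6; primary income: dividends paid to foreign shareholders of resident firms 339.5, compensation paid to foreign seasonal workers 256.5, reinvested earnings on direct investment abroad 289.1.)

2508.1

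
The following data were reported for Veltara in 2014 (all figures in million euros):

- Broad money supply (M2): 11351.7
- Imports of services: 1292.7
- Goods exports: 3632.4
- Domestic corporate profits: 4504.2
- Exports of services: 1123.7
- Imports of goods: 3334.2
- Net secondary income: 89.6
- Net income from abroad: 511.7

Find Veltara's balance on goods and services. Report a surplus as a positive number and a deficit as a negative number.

Goods balance = 3632.4 - 3334.2 = 298.2
Services balance = 1123.7 - 1292.7 = -169.0
Trade balance (goods + services) = 298.2 + (-169.0) = 129.2

129.2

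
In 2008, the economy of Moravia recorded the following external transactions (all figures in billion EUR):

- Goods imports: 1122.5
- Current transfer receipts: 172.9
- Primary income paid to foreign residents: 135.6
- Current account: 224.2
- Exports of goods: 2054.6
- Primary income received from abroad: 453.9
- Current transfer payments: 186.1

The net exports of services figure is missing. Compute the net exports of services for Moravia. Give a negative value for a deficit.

-1013.0

Current account = goods balance + services balance + net primary income + net secondary income
Sum of the known components = 1237.2
Net exports of services = CA - (known components) = 224.2 - 1237.2 = -1013.0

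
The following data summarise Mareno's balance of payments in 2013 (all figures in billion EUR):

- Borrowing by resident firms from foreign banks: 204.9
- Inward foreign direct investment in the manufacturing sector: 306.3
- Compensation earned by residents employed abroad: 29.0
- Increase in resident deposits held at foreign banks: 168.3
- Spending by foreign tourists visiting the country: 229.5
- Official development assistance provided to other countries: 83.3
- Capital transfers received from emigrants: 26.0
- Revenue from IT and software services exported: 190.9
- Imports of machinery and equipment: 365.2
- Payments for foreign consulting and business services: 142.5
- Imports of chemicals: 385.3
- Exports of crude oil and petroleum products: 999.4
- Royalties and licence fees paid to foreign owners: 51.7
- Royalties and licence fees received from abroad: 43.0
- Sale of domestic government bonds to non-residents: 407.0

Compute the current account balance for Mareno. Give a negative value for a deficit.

463.8

Goods: -385.3 - 365.2 + 999.4 = 248.9
Services: 229.5 - 142.5 + 190.9 + 43.0 - 51.7 = 269.2
Primary income: 29.0
Secondary income: -83.3
Current account = 248.9 + 269.2 + 29.0 + (-83.3) = 463.8
(Excluded from the current account — financial account: borrowing by resident firms from foreign banks 204.9, inward foreign direct investment in the manufacturing sector 306.3, increase in resident deposits held at foreign banks 168.3, sale of domestic government bonds to non-residents 407.0; capital account: capital transfers received from emigrants 26.0.)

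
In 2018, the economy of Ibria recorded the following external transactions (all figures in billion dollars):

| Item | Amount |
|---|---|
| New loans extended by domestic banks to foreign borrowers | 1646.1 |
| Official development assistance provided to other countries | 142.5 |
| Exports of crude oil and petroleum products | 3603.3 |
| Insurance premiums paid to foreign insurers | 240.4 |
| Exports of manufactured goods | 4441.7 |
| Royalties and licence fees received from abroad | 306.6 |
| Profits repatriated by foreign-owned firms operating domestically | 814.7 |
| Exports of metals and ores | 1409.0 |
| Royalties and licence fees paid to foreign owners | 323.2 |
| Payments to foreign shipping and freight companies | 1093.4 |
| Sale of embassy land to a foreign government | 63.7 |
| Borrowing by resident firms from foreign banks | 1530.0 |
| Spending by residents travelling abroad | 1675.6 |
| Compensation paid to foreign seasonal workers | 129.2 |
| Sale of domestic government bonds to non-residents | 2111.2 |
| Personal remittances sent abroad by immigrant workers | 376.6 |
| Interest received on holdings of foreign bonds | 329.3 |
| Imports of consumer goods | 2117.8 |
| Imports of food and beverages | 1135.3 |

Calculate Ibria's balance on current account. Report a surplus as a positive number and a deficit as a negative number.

2041.2

Goods: 4441.7 + 1409.0 + 3603.3 - 1135.3 - 2117.8 = 6200.9
Services: -1675.6 - 240.4 - 1093.4 + 306.6 - 323.2 = -3026.0
Primary income: -814.7 + 329.3 - 129.2 = -614.6
Secondary income: -376.6 - 142.5 = -519.1
Current account = 6200.9 + (-3026.0) + (-614.6) + (-519.1) = 2041.2
(Excluded from the current account — financial account: new loans extended by domestic banks to foreign borrowers 1646.1, borrowing by resident firms from foreign banks 1530.0, sale of domestic government bonds to non-residents 2111.2; capital account: sale of embassy land to a foreign government 63.7.)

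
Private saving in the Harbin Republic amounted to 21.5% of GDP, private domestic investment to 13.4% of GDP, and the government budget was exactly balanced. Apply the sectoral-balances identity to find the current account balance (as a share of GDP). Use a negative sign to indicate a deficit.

By the sectoral-balances identity, CA = (S_private - I) + (T - G).
Private balance = 21.5 - 13.4 = 8.1
Government balance (T - G) = 0
CA = 8.1 + -0.0 = 8.1

8.1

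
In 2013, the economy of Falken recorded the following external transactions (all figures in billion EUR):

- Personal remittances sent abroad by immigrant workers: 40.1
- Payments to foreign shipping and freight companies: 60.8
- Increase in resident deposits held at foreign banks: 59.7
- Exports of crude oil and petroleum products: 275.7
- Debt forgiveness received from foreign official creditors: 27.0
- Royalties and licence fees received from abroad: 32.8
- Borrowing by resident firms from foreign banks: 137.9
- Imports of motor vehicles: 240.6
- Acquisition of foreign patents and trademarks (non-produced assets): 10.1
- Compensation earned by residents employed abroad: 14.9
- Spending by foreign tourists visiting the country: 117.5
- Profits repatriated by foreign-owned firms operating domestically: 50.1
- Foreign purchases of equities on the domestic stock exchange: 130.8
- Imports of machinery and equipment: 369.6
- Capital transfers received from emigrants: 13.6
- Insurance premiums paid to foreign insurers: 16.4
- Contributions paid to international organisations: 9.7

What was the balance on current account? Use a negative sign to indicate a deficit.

Goods: 275.7 - 240.6 - 369.6 = -334.5
Services: 117.5 - 60.8 + 32.8 - 16.4 = 73.1
Primary income: 14.9 - 50.1 = -35.2
Secondary income: -40.1 - 9.7 = -49.8
Current account = (-334.5) + 73.1 + (-35.2) + (-49.8) = -346.4
(Excluded from the current account — financial account: increase in resident deposits held at foreign banks 59.7, borrowing by resident firms from foreign banks 137.9, foreign purchases of equities on the domestic stock exchange 130.8; capital account: debt forgiveness received from foreign official creditors 27.0, acquisition of foreign patents and trademarks (non-produced assets) 10.1, capital transfers received from emigrants 13.6.)

-346.4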